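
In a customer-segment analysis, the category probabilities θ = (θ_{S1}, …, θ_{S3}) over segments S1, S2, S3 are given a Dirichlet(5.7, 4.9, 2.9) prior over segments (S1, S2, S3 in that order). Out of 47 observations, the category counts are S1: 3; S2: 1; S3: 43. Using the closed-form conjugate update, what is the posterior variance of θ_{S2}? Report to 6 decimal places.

The Dirichlet prior is conjugate to the Multinomial likelihood: each posterior αⱼ = prior αⱼ + observed count nⱼ.
Posterior concentration: (8.7, 5.9, 45.9), total = 60.5.
Var[θ_j] = α_j(Σα−α_j)/((Σα)²(Σα+1)) = 5.9·54.6/(60.5²·61.5) = 0.001431.

0.001431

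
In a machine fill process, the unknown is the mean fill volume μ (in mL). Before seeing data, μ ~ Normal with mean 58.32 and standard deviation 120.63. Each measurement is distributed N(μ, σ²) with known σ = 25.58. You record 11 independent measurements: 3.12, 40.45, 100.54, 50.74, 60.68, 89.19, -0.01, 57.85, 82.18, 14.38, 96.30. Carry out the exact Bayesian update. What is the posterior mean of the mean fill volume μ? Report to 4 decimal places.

For Normal data with known variance σ², a Normal(μ₀, σ₀²) prior on μ is conjugate. Posterior precision = 1/σ₀² + n/σ²; posterior mean is the precision-weighted average of μ₀ and x̄.
Σxᵢ = 3.12 + 40.45 + 100.54 + 50.74 + 60.68 + 89.19 + (-0.01) + 57.85 + 82.18 + 14.38 + 96.30 = 595.42, so n·x̄ = 595.42.
σ₀² = 120.63² = 14551.5969, σ² = 25.58² = 654.3364; σ² + n·σ₀² = 654.3364 + 11·14551.5969 = 160721.9023.
Posterior mean = (μ₀/σ₀² + n·x̄/σ²)/(1/σ₀² + n/σ²) = (σ²·μ₀ + σ₀²·n·x̄)/(σ² + n·σ₀²) = (654.3364·58.32 + 14551.5969·595.42)/160721.9023 = 8702472.725046/160721.9023 = 54.1462.

54.1462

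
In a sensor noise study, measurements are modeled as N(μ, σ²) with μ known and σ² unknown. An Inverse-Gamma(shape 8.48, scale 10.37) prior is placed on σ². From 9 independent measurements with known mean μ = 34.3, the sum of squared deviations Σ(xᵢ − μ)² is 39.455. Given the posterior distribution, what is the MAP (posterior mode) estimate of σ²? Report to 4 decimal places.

With known mean μ and an Inverse-Gamma(α, β) prior on σ², the Normal likelihood is conjugate: posterior is Inv-Gamma(α + n/2, β + Σ(xᵢ−μ)²/2).
Posterior: Inv-Gamma(8.48 + 9/2, 10.37 + 39.455/2) = Inv-Gamma(12.98, 30.0975).
Mode = β/(α+1) = 30.0975/13.98 = 2.1529.

2.1529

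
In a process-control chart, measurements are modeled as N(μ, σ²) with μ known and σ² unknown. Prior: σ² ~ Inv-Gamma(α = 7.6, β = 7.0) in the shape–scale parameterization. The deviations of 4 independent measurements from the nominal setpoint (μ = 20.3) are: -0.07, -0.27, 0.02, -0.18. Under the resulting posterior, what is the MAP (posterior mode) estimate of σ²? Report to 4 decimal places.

With known mean μ and an Inverse-Gamma(α, β) prior on σ², the Normal likelihood is conjugate: posterior is Inv-Gamma(α + n/2, β + Σ(xᵢ−μ)²/2).
Σ(xᵢ−μ)² = (-0.07)² + (-0.27)² + (0.02)² + (-0.18)² = 0.1106.
Posterior: Inv-Gamma(7.6 + 4/2, 7.0 + 0.1106/2) = Inv-Gamma(9.60, 7.05530).
Mode = β/(α+1) = 7.05530/10.60 = 0.6656.

0.6656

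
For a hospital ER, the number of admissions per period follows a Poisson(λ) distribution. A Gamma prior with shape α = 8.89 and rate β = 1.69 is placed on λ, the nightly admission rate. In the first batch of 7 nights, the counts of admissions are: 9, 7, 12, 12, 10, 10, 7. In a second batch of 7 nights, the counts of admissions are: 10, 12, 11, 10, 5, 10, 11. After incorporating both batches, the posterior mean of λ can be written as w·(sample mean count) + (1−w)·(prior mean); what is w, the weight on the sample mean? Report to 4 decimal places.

With a Gamma(shape α, rate β) prior, the Poisson likelihood is conjugate: the posterior is Gamma(α + ΣXᵢ, β + n).
Total number of nights: n = 7 + 7 = 14.
Posterior mean = (α₀+S)/(β₀+n) = [n/(β₀+n)]·(S/n) + [β₀/(β₀+n)]·(α₀/β₀), so only n and β₀ enter the weight.
Weight on data w = n/(β₀+n) = 14/(1.69+14) = 14/15.69 = 0.8923.

0.8923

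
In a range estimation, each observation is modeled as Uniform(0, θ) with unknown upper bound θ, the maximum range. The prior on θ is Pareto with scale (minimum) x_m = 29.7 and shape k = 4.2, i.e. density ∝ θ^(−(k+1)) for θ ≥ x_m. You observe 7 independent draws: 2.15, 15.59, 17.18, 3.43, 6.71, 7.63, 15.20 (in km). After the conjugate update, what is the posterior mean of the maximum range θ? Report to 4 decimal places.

32.6118

A Pareto(scale x_m, shape k) prior on the upper bound θ of Uniform(0, θ) is conjugate: posterior is Pareto(max(x_m, max xᵢ), k + n).
Sample maximum = 17.18; prior scale x_m = 29.7 → posterior scale = max = 29.70.
Posterior shape = 4.2 + 7 = 11.2.
E[θ|data] = k·x_m/(k−1) = 11.2·29.70/10.2 = 32.6118.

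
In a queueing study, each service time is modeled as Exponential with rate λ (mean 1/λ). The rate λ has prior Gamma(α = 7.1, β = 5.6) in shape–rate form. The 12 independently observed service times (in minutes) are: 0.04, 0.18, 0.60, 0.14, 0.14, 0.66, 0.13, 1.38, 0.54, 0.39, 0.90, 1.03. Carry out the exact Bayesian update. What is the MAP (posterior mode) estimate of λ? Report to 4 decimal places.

1.5431

With a Gamma(shape α, rate β) prior on the exponential rate λ, the posterior after n observations with total T = Σxᵢ is Gamma(α+n, β+T).
Sum of observations T = 6.13 minutes; n = 12.
Posterior: Gamma(7.1+12, 5.6+6.13) = Gamma(19.1, 11.73).
Mode = (α−1)/β = 1.5431.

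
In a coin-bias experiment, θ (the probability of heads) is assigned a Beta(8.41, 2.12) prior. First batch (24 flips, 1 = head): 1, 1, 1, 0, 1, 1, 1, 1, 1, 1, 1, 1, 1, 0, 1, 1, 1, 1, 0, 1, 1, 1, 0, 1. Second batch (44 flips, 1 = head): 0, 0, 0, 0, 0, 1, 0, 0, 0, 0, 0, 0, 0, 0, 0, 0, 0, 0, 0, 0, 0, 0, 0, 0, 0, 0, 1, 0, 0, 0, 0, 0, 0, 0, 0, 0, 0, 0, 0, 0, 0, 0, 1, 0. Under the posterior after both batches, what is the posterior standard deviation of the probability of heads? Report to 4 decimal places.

0.0549

The Beta prior is conjugate to a Binomial/Bernoulli likelihood; the update adds successes to α and failures to β.
After batch 1: Beta(8.41+20, 2.12+4) = Beta(28.41, 6.12).
After batch 2: Beta(28.41+3, 6.12+41) = Beta(31.41, 47.12).
Var = αβ/((α+β)²(α+β+1)) = 31.41·47.12/(78.53²·79.53) = 0.00301767; SD = √0.00301767 = 0.0549.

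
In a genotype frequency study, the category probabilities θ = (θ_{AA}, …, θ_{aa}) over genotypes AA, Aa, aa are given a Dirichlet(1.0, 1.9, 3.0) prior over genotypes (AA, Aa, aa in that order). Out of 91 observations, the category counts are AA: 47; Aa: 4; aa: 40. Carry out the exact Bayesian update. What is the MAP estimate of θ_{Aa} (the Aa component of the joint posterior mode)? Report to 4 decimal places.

The Dirichlet prior is conjugate to the Multinomial likelihood: each posterior αⱼ = prior αⱼ + observed count nⱼ.
Posterior concentration: (48.0, 5.9, 43.0), total = 96.9.
Joint mode component: (α_{Aa}−1)/(Σα−K) = 4.9/93.9 = 0.0522.

0.0522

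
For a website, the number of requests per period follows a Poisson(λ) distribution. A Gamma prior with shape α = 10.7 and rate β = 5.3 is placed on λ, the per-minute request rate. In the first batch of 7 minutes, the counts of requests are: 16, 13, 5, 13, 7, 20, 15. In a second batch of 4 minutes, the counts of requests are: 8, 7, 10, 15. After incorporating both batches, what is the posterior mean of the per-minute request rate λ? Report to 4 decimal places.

8.5706

With a Gamma(shape α, rate β) prior, the Poisson likelihood is conjugate: the posterior is Gamma(α + ΣXᵢ, β + n).
Batch 1: sum of counts S = 89 over n = 7 minutes.
After batch 1: Gamma(α+S, β+n) = Gamma(10.7+89, 5.3+7) = Gamma(99.7, 12.3).
Batch 2: sum of counts S = 40 over n = 4 minutes.
After batch 2: Gamma(α+S, β+n) = Gamma(99.7+40, 12.3+4) = Gamma(139.7, 16.3).
Posterior mean = α/β = 139.7/16.3 = 8.5706.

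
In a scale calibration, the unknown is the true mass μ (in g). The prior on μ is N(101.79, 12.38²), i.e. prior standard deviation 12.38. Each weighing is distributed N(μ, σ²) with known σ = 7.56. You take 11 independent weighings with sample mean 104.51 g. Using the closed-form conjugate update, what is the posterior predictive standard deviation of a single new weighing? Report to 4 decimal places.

7.8854

For Normal data with known variance σ², a Normal(μ₀, σ₀²) prior on μ is conjugate. Posterior precision = 1/σ₀² + n/σ²; posterior mean is the precision-weighted average of μ₀ and x̄.
σ₀² = 12.38² = 153.2644, σ² = 7.56² = 57.1536; σ² + n·σ₀² = 57.1536 + 11·153.2644 = 1743.062.
Posterior precision = 1/σ₀² + n/σ² = 1/153.2644 + 11/57.1536 = (σ² + n·σ₀²)/(σ₀²σ²) = 1743.062/(153.2644·57.1536); posterior variance σₙ² = σ₀²σ²/(σ² + n·σ₀²) = 153.2644·57.1536/1743.062 = 5.025416.
Predictive variance for one new observation = σₙ² + σ² = 153.2644·57.1536/1743.062 + 57.1536 = σ²·(σ₀² + 1743.062)/1743.062 = 57.1536·1896.3264/1743.062 = 62.179016; SD = √(57.1536·1896.3264/1743.062) = 7.8854.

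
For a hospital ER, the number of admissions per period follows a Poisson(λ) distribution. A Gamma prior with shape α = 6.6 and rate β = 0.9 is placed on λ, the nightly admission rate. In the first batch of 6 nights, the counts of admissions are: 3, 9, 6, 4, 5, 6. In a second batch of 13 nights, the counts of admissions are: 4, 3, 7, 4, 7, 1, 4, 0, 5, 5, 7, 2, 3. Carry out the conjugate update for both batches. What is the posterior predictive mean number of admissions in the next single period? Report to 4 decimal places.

4.6030

With a Gamma(shape α, rate β) prior, the Poisson likelihood is conjugate: the posterior is Gamma(α + ΣXᵢ, β + n).
Batch 1: sum of counts S = 33 over n = 6 nights.
After batch 1: Gamma(α+S, β+n) = Gamma(6.6+33, 0.9+6) = Gamma(39.6, 6.9).
Batch 2: sum of counts S = 52 over n = 13 nights.
After batch 2: Gamma(α+S, β+n) = Gamma(39.6+52, 6.9+13) = Gamma(91.6, 19.9).
The predictive distribution for one future period is NegBinom with mean α/β = 4.6030.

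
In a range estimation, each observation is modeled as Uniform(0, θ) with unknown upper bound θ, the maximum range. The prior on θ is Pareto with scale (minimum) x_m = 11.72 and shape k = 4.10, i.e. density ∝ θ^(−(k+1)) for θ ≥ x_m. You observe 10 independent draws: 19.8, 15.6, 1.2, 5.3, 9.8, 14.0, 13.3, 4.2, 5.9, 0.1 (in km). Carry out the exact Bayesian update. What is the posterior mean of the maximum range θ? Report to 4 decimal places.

A Pareto(scale x_m, shape k) prior on the upper bound θ of Uniform(0, θ) is conjugate: posterior is Pareto(max(x_m, max xᵢ), k + n).
Sample maximum = 19.8; prior scale x_m = 11.72 → posterior scale = max = 19.80.
Posterior shape = 4.10 + 10 = 14.10.
E[θ|data] = k·x_m/(k−1) = 14.10·19.80/13.10 = 21.3115.

21.3115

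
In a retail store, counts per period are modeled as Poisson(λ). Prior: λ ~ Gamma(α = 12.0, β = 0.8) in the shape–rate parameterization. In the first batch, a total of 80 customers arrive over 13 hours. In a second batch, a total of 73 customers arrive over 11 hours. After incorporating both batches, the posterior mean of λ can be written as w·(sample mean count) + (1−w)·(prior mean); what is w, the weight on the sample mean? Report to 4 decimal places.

0.9677

With a Gamma(shape α, rate β) prior, the Poisson likelihood is conjugate: the posterior is Gamma(α + ΣXᵢ, β + n).
Total number of hours: n = 13 + 11 = 24.
Posterior mean = (α₀+S)/(β₀+n) = [n/(β₀+n)]·(S/n) + [β₀/(β₀+n)]·(α₀/β₀), so only n and β₀ enter the weight.
Weight on data w = n/(β₀+n) = 24/(0.8+24) = 24/24.8 = 0.9677.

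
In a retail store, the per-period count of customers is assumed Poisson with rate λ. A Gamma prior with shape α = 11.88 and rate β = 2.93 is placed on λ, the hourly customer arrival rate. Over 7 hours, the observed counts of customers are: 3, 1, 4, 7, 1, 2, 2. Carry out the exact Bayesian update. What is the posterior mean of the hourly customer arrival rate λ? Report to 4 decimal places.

3.2105

With a Gamma(shape α, rate β) prior, the Poisson likelihood is conjugate: the posterior is Gamma(α + ΣXᵢ, β + n).
Sum of counts S = 20 over n = 7 hours.
Posterior: Gamma(α+S, β+n) = Gamma(11.88+20, 2.93+7) = Gamma(31.88, 9.93).
Posterior mean = α/β = 31.88/9.93 = 3.2105.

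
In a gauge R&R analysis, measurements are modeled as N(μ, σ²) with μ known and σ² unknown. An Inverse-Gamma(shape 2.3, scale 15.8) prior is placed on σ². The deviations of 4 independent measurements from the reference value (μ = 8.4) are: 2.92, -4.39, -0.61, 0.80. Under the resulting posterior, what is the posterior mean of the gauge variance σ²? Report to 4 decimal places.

With known mean μ and an Inverse-Gamma(α, β) prior on σ², the Normal likelihood is conjugate: posterior is Inv-Gamma(α + n/2, β + Σ(xᵢ−μ)²/2).
Σ(xᵢ−μ)² = (2.92)² + (-4.39)² + (-0.61)² + (0.80)² = 28.8106.
Posterior: Inv-Gamma(2.3 + 4/2, 15.8 + 28.8106/2) = Inv-Gamma(4.30, 30.20530).
E[σ²|data] = β/(α−1) = 30.20530/3.30 = 9.1531.

9.1531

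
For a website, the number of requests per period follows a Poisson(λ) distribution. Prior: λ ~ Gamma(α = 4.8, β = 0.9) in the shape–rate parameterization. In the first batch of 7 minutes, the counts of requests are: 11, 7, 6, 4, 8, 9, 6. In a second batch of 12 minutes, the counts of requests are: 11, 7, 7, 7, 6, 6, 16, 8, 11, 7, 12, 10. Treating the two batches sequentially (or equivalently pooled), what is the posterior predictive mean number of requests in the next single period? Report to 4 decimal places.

8.2312

With a Gamma(shape α, rate β) prior, the Poisson likelihood is conjugate: the posterior is Gamma(α + ΣXᵢ, β + n).
Batch 1: sum of counts S = 51 over n = 7 minutes.
After batch 1: Gamma(α+S, β+n) = Gamma(4.8+51, 0.9+7) = Gamma(55.8, 7.9).
Batch 2: sum of counts S = 108 over n = 12 minutes.
After batch 2: Gamma(α+S, β+n) = Gamma(55.8+108, 7.9+12) = Gamma(163.8, 19.9).
The predictive distribution for one future period is NegBinom with mean α/β = 8.2312.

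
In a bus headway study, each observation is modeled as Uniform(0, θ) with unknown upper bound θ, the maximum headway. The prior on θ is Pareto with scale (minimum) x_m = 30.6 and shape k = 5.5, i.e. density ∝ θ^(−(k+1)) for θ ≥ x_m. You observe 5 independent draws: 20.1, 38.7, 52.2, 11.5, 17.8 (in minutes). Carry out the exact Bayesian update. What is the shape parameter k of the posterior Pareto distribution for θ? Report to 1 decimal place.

A Pareto(scale x_m, shape k) prior on the upper bound θ of Uniform(0, θ) is conjugate: posterior is Pareto(max(x_m, max xᵢ), k + n).
Sample maximum = 52.2; prior scale x_m = 30.6 → posterior scale = max = 52.2.
Posterior shape = 5.5 + 5 = 10.5.
Posterior shape k = 10.5.

10.5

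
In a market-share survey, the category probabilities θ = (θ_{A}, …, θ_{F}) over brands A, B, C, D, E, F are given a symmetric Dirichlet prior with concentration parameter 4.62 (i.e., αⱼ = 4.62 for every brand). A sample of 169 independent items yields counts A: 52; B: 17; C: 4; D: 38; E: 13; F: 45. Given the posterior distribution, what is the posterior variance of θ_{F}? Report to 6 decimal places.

0.000954

The Dirichlet prior is conjugate to the Multinomial likelihood: each posterior αⱼ = prior αⱼ + observed count nⱼ.
Posterior concentration: (56.62, 21.62, 8.62, 42.62, 17.62, 49.62), total = 196.72.
Var[θ_j] = α_j(Σα−α_j)/((Σα)²(Σα+1)) = 49.62·147.10/(196.72²·197.72) = 0.000954.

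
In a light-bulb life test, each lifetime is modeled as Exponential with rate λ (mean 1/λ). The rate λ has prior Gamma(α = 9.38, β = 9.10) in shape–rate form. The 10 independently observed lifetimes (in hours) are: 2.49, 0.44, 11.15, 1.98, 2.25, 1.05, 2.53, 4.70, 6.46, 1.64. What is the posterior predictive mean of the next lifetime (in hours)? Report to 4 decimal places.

With a Gamma(shape α, rate β) prior on the exponential rate λ, the posterior after n observations with total T = Σxᵢ is Gamma(α+n, β+T).
Sum of observations T = 34.69 hours; n = 10.
Posterior: Gamma(9.38+10, 9.10+34.69) = Gamma(19.38, 43.79).
The predictive distribution for the next observation is Lomax; its mean is β/(α−1) = 43.79/18.38 = 2.3825.

2.3825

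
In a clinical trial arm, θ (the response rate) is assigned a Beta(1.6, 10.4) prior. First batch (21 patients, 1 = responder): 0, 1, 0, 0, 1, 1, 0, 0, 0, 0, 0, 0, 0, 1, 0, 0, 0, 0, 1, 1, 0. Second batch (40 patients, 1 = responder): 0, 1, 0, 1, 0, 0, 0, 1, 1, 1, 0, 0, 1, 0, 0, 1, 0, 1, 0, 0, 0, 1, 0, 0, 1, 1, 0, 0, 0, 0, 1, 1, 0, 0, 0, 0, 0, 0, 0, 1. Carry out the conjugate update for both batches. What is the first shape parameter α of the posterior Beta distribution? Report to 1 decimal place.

The Beta prior is conjugate to a Binomial/Bernoulli likelihood; the update adds successes to α and failures to β.
After batch 1: Beta(1.6+6, 10.4+15) = Beta(7.6, 25.4).
After batch 2: Beta(7.6+14, 25.4+26) = Beta(21.6, 51.4).
Posterior α = 21.6.

21.6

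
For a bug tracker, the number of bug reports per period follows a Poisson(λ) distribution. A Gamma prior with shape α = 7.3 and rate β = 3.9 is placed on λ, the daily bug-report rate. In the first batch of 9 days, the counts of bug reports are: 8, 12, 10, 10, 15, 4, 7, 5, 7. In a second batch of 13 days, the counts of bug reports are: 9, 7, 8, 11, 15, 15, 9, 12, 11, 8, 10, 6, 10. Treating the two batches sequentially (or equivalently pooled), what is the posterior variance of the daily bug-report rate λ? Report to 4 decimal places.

With a Gamma(shape α, rate β) prior, the Poisson likelihood is conjugate: the posterior is Gamma(α + ΣXᵢ, β + n).
Batch 1: sum of counts S = 78 over n = 9 days.
After batch 1: Gamma(α+S, β+n) = Gamma(7.3+78, 3.9+9) = Gamma(85.3, 12.9).
Batch 2: sum of counts S = 131 over n = 13 days.
After batch 2: Gamma(α+S, β+n) = Gamma(85.3+131, 12.9+13) = Gamma(216.3, 25.9).
Var = α/β² = 216.3/25.9² = 0.3224.

0.3224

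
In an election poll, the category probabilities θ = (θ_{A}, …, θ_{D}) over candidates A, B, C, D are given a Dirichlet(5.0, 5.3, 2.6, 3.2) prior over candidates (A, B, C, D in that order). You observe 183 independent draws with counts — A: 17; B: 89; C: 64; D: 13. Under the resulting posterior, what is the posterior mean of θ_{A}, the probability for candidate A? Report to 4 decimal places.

0.1105

The Dirichlet prior is conjugate to the Multinomial likelihood: each posterior αⱼ = prior αⱼ + observed count nⱼ.
Posterior concentration: (22.0, 94.3, 66.6, 16.2), total = 199.1.
E[θ_{A}|data] = α_{A}/Σα = 22.0/199.1 = 0.1105.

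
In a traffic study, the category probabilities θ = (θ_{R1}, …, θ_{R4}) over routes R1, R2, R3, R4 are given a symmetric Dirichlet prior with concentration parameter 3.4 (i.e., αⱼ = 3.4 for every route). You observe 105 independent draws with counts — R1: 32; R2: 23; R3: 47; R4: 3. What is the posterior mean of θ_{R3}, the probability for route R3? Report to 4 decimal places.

0.4250

The Dirichlet prior is conjugate to the Multinomial likelihood: each posterior αⱼ = prior αⱼ + observed count nⱼ.
Posterior concentration: (35.4, 26.4, 50.4, 6.4), total = 118.6.
E[θ_{R3}|data] = α_{R3}/Σα = 50.4/118.6 = 0.4250.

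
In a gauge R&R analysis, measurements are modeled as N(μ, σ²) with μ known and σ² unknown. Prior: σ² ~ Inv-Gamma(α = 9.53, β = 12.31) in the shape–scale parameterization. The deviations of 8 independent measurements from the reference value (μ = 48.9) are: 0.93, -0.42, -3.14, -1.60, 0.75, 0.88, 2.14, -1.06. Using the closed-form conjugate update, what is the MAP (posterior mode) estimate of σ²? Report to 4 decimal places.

With known mean μ and an Inverse-Gamma(α, β) prior on σ², the Normal likelihood is conjugate: posterior is Inv-Gamma(α + n/2, β + Σ(xᵢ−μ)²/2).
Σ(xᵢ−μ)² = (0.93)² + (-0.42)² + (-3.14)² + (-1.60)² + (0.75)² + (0.88)² + (2.14)² + (-1.06)² = 20.5010.
Posterior: Inv-Gamma(9.53 + 8/2, 12.31 + 20.5010/2) = Inv-Gamma(13.53, 22.56050).
Mode = β/(α+1) = 22.56050/14.53 = 1.5527.

1.5527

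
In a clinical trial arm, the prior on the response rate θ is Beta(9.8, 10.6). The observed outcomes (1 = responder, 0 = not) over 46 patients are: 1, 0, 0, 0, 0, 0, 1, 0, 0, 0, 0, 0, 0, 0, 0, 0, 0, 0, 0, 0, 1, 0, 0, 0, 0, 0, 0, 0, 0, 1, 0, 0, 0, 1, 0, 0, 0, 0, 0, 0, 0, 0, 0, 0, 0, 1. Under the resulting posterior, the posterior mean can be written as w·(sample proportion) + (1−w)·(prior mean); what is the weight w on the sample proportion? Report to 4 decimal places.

0.6928

The Beta prior is conjugate to a Binomial/Bernoulli likelihood; the update adds successes to α and failures to β.
Posterior mean = (α₀+k)/(α₀+β₀+n) = [n/(α₀+β₀+n)]·(k/n) + [(α₀+β₀)/(α₀+β₀+n)]·α₀/(α₀+β₀), so only n and the prior enter the weight.
The weight on the data is w = n/(α₀+β₀+n) = 46/(9.8+10.6+46) = 46/66.4 = 0.6928.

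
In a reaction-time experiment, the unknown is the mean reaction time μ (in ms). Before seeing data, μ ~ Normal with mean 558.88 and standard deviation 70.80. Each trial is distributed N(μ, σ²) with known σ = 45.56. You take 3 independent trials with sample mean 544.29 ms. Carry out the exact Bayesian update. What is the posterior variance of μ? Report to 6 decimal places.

For Normal data with known variance σ², a Normal(μ₀, σ₀²) prior on μ is conjugate. Posterior precision = 1/σ₀² + n/σ²; posterior mean is the precision-weighted average of μ₀ and x̄.
σ₀² = 70.80² = 5012.64, σ² = 45.56² = 2075.7136; σ² + n·σ₀² = 2075.7136 + 3·5012.64 = 17113.6336.
Posterior precision = 1/σ₀² + n/σ² = 1/5012.64 + 3/2075.7136 = (σ² + n·σ₀²)/(σ₀²σ²) = 17113.6336/(5012.64·2075.7136); posterior variance σₙ² = σ₀²σ²/(σ² + n·σ₀²) = 5012.64·2075.7136/17113.6336 = 607.983393.

607.983393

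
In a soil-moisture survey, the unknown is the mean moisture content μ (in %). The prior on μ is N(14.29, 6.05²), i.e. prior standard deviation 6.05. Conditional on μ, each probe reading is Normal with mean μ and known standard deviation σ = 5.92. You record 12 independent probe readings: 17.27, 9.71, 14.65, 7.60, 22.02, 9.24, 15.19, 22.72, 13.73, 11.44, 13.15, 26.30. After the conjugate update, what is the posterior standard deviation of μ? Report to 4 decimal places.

For Normal data with known variance σ², a Normal(μ₀, σ₀²) prior on μ is conjugate. Posterior precision = 1/σ₀² + n/σ²; posterior mean is the precision-weighted average of μ₀ and x̄.
σ₀² = 6.05² = 36.6025, σ² = 5.92² = 35.0464; σ² + n·σ₀² = 35.0464 + 12·36.6025 = 474.2764.
Posterior precision = 1/σ₀² + n/σ² = 1/36.6025 + 12/35.0464 = (σ² + n·σ₀²)/(σ₀²σ²) = 474.2764/(36.6025·35.0464); posterior variance σₙ² = σ₀²σ²/(σ² + n·σ₀²) = 36.6025·35.0464/474.2764 = 2.704722.
Posterior SD = √σₙ² = √(36.6025·35.0464/474.2764) = 1.6446.

1.6446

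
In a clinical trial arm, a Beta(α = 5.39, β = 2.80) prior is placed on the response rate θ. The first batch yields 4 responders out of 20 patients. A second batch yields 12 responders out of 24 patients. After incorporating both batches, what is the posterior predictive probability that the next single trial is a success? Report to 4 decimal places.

The Beta prior is conjugate to a Binomial/Bernoulli likelihood; the update adds successes to α and failures to β.
After batch 1: Beta(5.39+4, 2.80+16) = Beta(9.39, 18.80).
After batch 2: Beta(9.39+12, 18.80+12) = Beta(21.39, 30.80).
For a single future Bernoulli trial, P(success | data) = α/(α+β) = 0.4098.

0.4098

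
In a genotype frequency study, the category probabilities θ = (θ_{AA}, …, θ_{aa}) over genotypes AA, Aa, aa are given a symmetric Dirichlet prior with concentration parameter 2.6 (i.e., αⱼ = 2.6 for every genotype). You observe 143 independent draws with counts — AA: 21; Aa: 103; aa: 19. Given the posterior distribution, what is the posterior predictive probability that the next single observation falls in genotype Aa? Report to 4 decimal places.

0.7003

The Dirichlet prior is conjugate to the Multinomial likelihood: each posterior αⱼ = prior αⱼ + observed count nⱼ.
Posterior concentration: (23.6, 105.6, 21.6), total = 150.8.
P(next = Aa | data) = α_{Aa}/Σα = 0.7003.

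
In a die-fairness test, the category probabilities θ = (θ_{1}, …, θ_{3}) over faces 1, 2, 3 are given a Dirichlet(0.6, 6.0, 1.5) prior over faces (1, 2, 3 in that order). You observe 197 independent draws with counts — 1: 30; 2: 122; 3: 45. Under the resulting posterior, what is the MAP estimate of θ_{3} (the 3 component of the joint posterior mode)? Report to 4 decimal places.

0.2251

The Dirichlet prior is conjugate to the Multinomial likelihood: each posterior αⱼ = prior αⱼ + observed count nⱼ.
Posterior concentration: (30.6, 128.0, 46.5), total = 205.1.
Joint mode component: (α_{3}−1)/(Σα−K) = 45.5/202.1 = 0.2251.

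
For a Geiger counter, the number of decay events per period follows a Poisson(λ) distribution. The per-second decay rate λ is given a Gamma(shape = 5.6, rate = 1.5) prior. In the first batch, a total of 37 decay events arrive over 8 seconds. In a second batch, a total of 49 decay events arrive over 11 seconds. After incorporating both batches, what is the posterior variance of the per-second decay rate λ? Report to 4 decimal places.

With a Gamma(shape α, rate β) prior, the Poisson likelihood is conjugate: the posterior is Gamma(α + ΣXᵢ, β + n).
After batch 1: Gamma(α+S, β+n) = Gamma(5.6+37, 1.5+8) = Gamma(42.6, 9.5).
After batch 2: Gamma(α+S, β+n) = Gamma(42.6+49, 9.5+11) = Gamma(91.6, 20.5).
Var = α/β² = 91.6/20.5² = 0.2180.

0.2180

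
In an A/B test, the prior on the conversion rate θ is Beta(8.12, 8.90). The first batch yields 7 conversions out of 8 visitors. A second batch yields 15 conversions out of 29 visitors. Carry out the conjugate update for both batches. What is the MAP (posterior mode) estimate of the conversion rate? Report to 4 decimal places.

The Beta prior is conjugate to a Binomial/Bernoulli likelihood; the update adds successes to α and failures to β.
After batch 1: Beta(8.12+7, 8.90+1) = Beta(15.12, 9.90).
After batch 2: Beta(15.12+15, 9.90+14) = Beta(30.12, 23.90).
Mode of Beta(a,b) for a,b>1 is (a−1)/(a+b−2) = 29.12/52.02 = 0.5598.

0.5598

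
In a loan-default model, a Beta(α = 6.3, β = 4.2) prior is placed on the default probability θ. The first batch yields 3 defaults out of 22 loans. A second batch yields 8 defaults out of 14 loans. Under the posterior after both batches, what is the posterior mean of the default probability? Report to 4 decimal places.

0.3720

The Beta prior is conjugate to a Binomial/Bernoulli likelihood; the update adds successes to α and failures to β.
After batch 1: Beta(6.3+3, 4.2+19) = Beta(9.3, 23.2).
After batch 2: Beta(9.3+8, 23.2+6) = Beta(17.3, 29.2).
Posterior mean = α/(α+β) = 17.3/46.5 = 0.3720.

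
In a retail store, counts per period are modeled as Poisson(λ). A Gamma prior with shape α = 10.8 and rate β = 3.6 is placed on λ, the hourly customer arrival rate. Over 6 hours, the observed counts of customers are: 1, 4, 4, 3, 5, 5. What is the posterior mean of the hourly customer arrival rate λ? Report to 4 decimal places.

With a Gamma(shape α, rate β) prior, the Poisson likelihood is conjugate: the posterior is Gamma(α + ΣXᵢ, β + n).
Sum of counts S = 22 over n = 6 hours.
Posterior: Gamma(α+S, β+n) = Gamma(10.8+22, 3.6+6) = Gamma(32.8, 9.6).
Posterior mean = α/β = 32.8/9.6 = 3.4167.

3.4167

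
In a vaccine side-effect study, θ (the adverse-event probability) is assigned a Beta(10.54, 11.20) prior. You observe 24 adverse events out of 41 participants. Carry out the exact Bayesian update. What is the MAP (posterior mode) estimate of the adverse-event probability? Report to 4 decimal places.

0.5522

The Beta prior is conjugate to a Binomial/Bernoulli likelihood; the update adds successes to α and failures to β.
Posterior: Beta(α+k, β+n−k) = Beta(10.54+24, 11.20+17) = Beta(34.54, 28.20).
Mode of Beta(a,b) for a,b>1 is (a−1)/(a+b−2) = 33.54/60.74 = 0.5522.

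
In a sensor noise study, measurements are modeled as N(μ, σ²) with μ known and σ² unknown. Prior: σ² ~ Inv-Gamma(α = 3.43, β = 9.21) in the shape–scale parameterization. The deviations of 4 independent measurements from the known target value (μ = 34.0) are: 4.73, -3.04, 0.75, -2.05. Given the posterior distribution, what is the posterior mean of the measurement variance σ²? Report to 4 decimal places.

With known mean μ and an Inverse-Gamma(α, β) prior on σ², the Normal likelihood is conjugate: posterior is Inv-Gamma(α + n/2, β + Σ(xᵢ−μ)²/2).
Σ(xᵢ−μ)² = (4.73)² + (-3.04)² + (0.75)² + (-2.05)² = 36.3795.
Posterior: Inv-Gamma(3.43 + 4/2, 9.21 + 36.3795/2) = Inv-Gamma(5.43, 27.39975).
E[σ²|data] = β/(α−1) = 27.39975/4.43 = 6.1850.

6.1850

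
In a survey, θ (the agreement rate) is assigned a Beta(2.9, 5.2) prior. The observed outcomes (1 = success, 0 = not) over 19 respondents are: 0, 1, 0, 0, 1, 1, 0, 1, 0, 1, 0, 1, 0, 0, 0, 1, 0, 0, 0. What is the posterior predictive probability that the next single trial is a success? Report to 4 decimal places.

0.3653

The Beta prior is conjugate to a Binomial/Bernoulli likelihood; the update adds successes to α and failures to β.
Posterior: Beta(α+k, β+n−k) = Beta(2.9+7, 5.2+12) = Beta(9.9, 17.2).
For a single future Bernoulli trial, P(success | data) = α/(α+β) = 0.3653.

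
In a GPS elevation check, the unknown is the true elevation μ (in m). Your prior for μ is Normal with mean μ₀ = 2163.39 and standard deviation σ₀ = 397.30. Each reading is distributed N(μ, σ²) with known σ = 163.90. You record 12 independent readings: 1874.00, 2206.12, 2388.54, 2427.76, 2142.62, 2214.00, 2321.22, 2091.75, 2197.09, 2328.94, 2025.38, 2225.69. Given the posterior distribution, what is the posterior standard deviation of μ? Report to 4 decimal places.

For Normal data with known variance σ², a Normal(μ₀, σ₀²) prior on μ is conjugate. Posterior precision = 1/σ₀² + n/σ²; posterior mean is the precision-weighted average of μ₀ and x̄.
σ₀² = 397.30² = 157847.29, σ² = 163.90² = 26863.21; σ² + n·σ₀² = 26863.21 + 12·157847.29 = 1921030.69.
Posterior precision = 1/σ₀² + n/σ² = 1/157847.29 + 12/26863.21 = (σ² + n·σ₀²)/(σ₀²σ²) = 1921030.69/(157847.29·26863.21); posterior variance σₙ² = σ₀²σ²/(σ² + n·σ₀²) = 157847.29·26863.21/1921030.69 = 2207.296802.
Posterior SD = √σₙ² = √(157847.29·26863.21/1921030.69) = 46.9819.

46.9819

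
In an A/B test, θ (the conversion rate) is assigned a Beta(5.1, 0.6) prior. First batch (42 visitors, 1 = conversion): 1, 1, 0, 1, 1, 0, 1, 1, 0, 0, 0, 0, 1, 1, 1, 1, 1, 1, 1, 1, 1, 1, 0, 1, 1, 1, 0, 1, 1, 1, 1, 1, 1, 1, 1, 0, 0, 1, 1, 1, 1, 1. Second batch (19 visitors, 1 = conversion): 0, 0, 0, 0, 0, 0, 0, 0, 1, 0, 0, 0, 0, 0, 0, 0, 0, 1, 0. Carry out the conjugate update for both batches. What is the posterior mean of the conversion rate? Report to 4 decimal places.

The Beta prior is conjugate to a Binomial/Bernoulli likelihood; the update adds successes to α and failures to β.
After batch 1: Beta(5.1+32, 0.6+10) = Beta(37.1, 10.6).
After batch 2: Beta(37.1+2, 10.6+17) = Beta(39.1, 27.6).
Posterior mean = α/(α+β) = 39.1/66.7 = 0.5862.

0.5862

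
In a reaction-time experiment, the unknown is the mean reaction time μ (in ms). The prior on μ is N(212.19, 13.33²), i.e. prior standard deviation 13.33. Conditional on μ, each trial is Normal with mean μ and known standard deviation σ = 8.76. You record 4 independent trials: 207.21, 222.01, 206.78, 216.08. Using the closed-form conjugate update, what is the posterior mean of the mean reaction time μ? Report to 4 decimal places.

212.9391

For Normal data with known variance σ², a Normal(μ₀, σ₀²) prior on μ is conjugate. Posterior precision = 1/σ₀² + n/σ²; posterior mean is the precision-weighted average of μ₀ and x̄.
Σxᵢ = 207.21 + 222.01 + 206.78 + 216.08 = 852.08, so n·x̄ = 852.08.
σ₀² = 13.33² = 177.6889, σ² = 8.76² = 76.7376; σ² + n·σ₀² = 76.7376 + 4·177.6889 = 787.4932.
Posterior mean = (μ₀/σ₀² + n·x̄/σ²)/(1/σ₀² + n/σ²) = (σ²·μ₀ + σ₀²·n·x̄)/(σ² + n·σ₀²) = (76.7376·212.19 + 177.6889·852.08)/787.4932 = 167688.109256/787.4932 = 212.9391.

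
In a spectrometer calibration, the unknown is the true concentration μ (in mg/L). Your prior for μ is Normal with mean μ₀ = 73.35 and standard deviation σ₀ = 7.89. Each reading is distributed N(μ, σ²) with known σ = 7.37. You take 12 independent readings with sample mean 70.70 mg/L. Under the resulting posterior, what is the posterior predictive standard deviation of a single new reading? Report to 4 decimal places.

For Normal data with known variance σ², a Normal(μ₀, σ₀²) prior on μ is conjugate. Posterior precision = 1/σ₀² + n/σ²; posterior mean is the precision-weighted average of μ₀ and x̄.
σ₀² = 7.89² = 62.2521, σ² = 7.37² = 54.3169; σ² + n·σ₀² = 54.3169 + 12·62.2521 = 801.3421.
Posterior precision = 1/σ₀² + n/σ² = 1/62.2521 + 12/54.3169 = (σ² + n·σ₀²)/(σ₀²σ²) = 801.3421/(62.2521·54.3169); posterior variance σₙ² = σ₀²σ²/(σ² + n·σ₀²) = 62.2521·54.3169/801.3421 = 4.219597.
Predictive variance for one new observation = σₙ² + σ² = 62.2521·54.3169/801.3421 + 54.3169 = σ²·(σ₀² + 801.3421)/801.3421 = 54.3169·863.5942/801.3421 = 58.536497; SD = √(54.3169·863.5942/801.3421) = 7.6509.

7.6509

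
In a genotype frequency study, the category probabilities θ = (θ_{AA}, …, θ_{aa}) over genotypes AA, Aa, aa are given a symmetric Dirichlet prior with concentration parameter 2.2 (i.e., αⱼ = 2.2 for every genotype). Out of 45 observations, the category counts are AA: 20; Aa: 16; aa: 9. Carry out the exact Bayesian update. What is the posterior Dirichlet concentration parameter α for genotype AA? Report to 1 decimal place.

22.2

The Dirichlet prior is conjugate to the Multinomial likelihood: each posterior αⱼ = prior αⱼ + observed count nⱼ.
Posterior concentration: (22.2, 18.2, 11.2), total = 51.6.
α_{AA} = 2.2 + 20 = 22.2.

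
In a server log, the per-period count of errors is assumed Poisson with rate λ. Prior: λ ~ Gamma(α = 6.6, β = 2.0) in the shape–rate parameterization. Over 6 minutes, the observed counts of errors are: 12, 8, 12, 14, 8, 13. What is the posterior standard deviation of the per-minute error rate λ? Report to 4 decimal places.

With a Gamma(shape α, rate β) prior, the Poisson likelihood is conjugate: the posterior is Gamma(α + ΣXᵢ, β + n).
Sum of counts S = 67 over n = 6 minutes.
Posterior: Gamma(α+S, β+n) = Gamma(6.6+67, 2.0+6) = Gamma(73.6, 8.0).
SD = √α/β = √73.6/8.0 = 1.0724.

1.0724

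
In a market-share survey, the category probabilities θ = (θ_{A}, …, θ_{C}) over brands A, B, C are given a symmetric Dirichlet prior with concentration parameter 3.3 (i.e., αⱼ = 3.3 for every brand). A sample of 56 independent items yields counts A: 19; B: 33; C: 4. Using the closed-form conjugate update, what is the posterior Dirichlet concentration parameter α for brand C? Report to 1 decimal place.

7.3

The Dirichlet prior is conjugate to the Multinomial likelihood: each posterior αⱼ = prior αⱼ + observed count nⱼ.
Posterior concentration: (22.3, 36.3, 7.3), total = 65.9.
α_{C} = 3.3 + 4 = 7.3.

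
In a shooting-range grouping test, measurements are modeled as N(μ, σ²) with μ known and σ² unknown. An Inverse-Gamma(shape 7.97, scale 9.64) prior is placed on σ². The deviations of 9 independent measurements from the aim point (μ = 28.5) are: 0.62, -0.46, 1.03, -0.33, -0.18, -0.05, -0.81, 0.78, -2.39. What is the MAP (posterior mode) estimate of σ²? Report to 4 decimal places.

1.0415

With known mean μ and an Inverse-Gamma(α, β) prior on σ², the Normal likelihood is conjugate: posterior is Inv-Gamma(α + n/2, β + Σ(xᵢ−μ)²/2).
Σ(xᵢ−μ)² = (0.62)² + (-0.46)² + (1.03)² + (-0.33)² + (-0.18)² + (-0.05)² + (-0.81)² + (0.78)² + (-2.39)² = 8.7773.
Posterior: Inv-Gamma(7.97 + 9/2, 9.64 + 8.7773/2) = Inv-Gamma(12.47, 14.02865).
Mode = β/(α+1) = 14.02865/13.47 = 1.0415.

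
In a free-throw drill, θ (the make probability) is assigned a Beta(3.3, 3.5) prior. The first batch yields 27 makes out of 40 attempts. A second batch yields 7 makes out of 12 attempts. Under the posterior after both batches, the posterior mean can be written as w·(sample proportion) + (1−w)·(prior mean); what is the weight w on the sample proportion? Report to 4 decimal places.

The Beta prior is conjugate to a Binomial/Bernoulli likelihood; the update adds successes to α and failures to β.
Total number of attempts: n = 40 + 12 = 52.
Posterior mean = (α₀+k)/(α₀+β₀+n) = [n/(α₀+β₀+n)]·(k/n) + [(α₀+β₀)/(α₀+β₀+n)]·α₀/(α₀+β₀), so only n and the prior enter the weight.
The weight on the data is w = n/(α₀+β₀+n) = 52/(3.3+3.5+52) = 52/58.8 = 0.8844.

0.8844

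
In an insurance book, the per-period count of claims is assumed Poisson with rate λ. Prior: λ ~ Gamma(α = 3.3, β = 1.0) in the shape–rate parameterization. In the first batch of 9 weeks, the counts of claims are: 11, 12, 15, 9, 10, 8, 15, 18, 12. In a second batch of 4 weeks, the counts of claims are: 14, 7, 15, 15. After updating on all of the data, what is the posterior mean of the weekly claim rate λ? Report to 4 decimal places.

11.7357

With a Gamma(shape α, rate β) prior, the Poisson likelihood is conjugate: the posterior is Gamma(α + ΣXᵢ, β + n).
Batch 1: sum of counts S = 110 over n = 9 weeks.
After batch 1: Gamma(α+S, β+n) = Gamma(3.3+110, 1.0+9) = Gamma(113.3, 10.0).
Batch 2: sum of counts S = 51 over n = 4 weeks.
After batch 2: Gamma(α+S, β+n) = Gamma(113.3+51, 10.0+4) = Gamma(164.3, 14.0).
Posterior mean = α/β = 164.3/14.0 = 11.7357.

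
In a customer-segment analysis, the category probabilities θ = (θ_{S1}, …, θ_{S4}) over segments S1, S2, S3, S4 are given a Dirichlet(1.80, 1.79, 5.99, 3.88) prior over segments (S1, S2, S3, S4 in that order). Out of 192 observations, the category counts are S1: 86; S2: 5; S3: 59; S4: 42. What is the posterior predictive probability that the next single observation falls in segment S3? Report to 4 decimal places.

The Dirichlet prior is conjugate to the Multinomial likelihood: each posterior αⱼ = prior αⱼ + observed count nⱼ.
Posterior concentration: (87.80, 6.79, 64.99, 45.88), total = 205.46.
P(next = S3 | data) = α_{S3}/Σα = 0.3163.

0.3163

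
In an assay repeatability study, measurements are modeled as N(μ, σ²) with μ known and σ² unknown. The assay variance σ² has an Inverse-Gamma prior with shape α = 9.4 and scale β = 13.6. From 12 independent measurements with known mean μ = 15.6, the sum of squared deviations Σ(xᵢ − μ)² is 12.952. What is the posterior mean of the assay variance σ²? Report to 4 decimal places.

With known mean μ and an Inverse-Gamma(α, β) prior on σ², the Normal likelihood is conjugate: posterior is Inv-Gamma(α + n/2, β + Σ(xᵢ−μ)²/2).
Posterior: Inv-Gamma(9.4 + 12/2, 13.6 + 12.952/2) = Inv-Gamma(15.40, 20.0760).
E[σ²|data] = β/(α−1) = 20.0760/14.40 = 1.3942.

1.3942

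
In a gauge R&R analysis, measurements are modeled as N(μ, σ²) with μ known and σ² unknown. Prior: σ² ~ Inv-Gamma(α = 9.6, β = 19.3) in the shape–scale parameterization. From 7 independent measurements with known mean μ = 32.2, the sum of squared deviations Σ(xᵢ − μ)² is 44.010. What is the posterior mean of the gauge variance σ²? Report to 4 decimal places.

With known mean μ and an Inverse-Gamma(α, β) prior on σ², the Normal likelihood is conjugate: posterior is Inv-Gamma(α + n/2, β + Σ(xᵢ−μ)²/2).
Posterior: Inv-Gamma(9.6 + 7/2, 19.3 + 44.010/2) = Inv-Gamma(13.10, 41.3050).
E[σ²|data] = β/(α−1) = 41.3050/12.10 = 3.4136.

3.4136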